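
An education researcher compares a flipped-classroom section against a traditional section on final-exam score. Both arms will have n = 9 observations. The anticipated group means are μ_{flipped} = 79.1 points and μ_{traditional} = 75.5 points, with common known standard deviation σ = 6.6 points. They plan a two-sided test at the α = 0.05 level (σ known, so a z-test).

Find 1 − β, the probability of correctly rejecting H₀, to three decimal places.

Standardized effect: d = |μ_{flipped} − μ_{traditional}| / σ = |79.1 − 75.5| / 6.6 = 0.5455
Noncentrality parameter: δ = d·√(n/2) = 0.5455 × √(9/2) = 1.1571
Two-sided α = 0.05 → critical value z_{0.025} = 1.960.
Power = Φ(δ − 1.960) + Φ(−δ − 1.960) = Φ(-0.803) + Φ(-3.117) = 0.2110 + 0.0009 = 0.2119.

Power ≈ 0.212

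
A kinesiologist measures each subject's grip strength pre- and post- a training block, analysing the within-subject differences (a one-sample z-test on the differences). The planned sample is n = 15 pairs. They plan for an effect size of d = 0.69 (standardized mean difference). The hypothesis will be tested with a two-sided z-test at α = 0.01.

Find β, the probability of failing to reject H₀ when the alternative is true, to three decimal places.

β ≈ 0.462

Noncentrality parameter: δ = d·√n = 0.69 × √15 = 2.6724
Two-sided α = 0.01 → critical value z_{0.005} = 2.576.
Power = Φ(δ − 2.576) + Φ(−δ − 2.576) = Φ(0.097) + Φ(-5.248) = 0.5384 + 0.0000 = 0.5384.
Type II error: β = 1 − power = 1 − 0.5384 = 0.4616.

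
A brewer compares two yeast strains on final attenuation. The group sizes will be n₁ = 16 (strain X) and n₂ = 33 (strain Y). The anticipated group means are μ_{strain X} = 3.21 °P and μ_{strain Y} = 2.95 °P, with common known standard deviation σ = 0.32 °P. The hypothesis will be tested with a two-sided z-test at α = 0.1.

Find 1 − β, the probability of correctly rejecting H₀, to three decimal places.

Power ≈ 0.847

Standardized effect: d = |μ_{strain X} − μ_{strain Y}| / σ = |3.21 − 2.95| / 0.32 = 0.8125
Noncentrality parameter: λ = d / √(1/n₁ + 1/n₂) = 0.8125 / √(1/16 + 1/33) = 2.6671
Critical value for a two-sided test at α = 0.1: z_{α/2} = 1.645.
Power = Φ(λ − 1.645) + Φ(−λ − 1.645) = Φ(1.022) + Φ(-4.312) = 0.8467 + 0.0000 = 0.8467.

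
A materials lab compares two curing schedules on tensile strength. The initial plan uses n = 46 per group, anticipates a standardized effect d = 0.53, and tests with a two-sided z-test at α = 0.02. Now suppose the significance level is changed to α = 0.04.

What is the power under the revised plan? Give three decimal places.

δ = d·√(n/2) = 0.53 × √(46/2) = 2.5418 (unchanged). New critical value: z_{0.02} = 2.054.
Revised power = Φ(δ − 2.054) + Φ(−δ − 2.054) = Φ(0.488) + Φ(-4.596) = 0.6872 + 0.0000 = 0.6872.

Power ≈ 0.687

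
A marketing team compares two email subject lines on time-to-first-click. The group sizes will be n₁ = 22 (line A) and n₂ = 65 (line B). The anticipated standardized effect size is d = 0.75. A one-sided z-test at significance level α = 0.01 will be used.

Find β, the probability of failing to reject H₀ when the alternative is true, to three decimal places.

β ≈ 0.238

Noncentrality parameter: δ = d / √(1/n₁ + 1/n₂) = 0.75 / √(1/22 + 1/65) = 3.0407
Critical value for a one-sided test at α = 0.01: z_α = 2.326.
Power = Φ(δ − 2.326) = Φ(0.714) = 0.7625.
Type II error: β = 1 − power = 1 − 0.7625 = 0.2375.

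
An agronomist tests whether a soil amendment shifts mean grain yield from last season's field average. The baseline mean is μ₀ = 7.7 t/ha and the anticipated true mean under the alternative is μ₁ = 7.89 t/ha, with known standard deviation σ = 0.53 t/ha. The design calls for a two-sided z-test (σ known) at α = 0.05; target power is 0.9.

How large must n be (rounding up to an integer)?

n = 82

Standardized effect: d = |μ₁ − μ₀| / σ = |7.89 − 7.7| / 0.53 = 0.3585
For power 0.9 need Φ(δ − z_{0.025}) = 0.9, so δ = z_{0.025} + z_{0.10} = 1.960 + 1.282 = 3.242.
(The Φ(−δ − z_{α/2}) term is vanishingly small for δ > 0 and is dropped in the standard sample-size formula.)
δ = d·√n ⇒ n = (δ/d)² = (3.242 / 0.3585)² = 81.76.
Round up to the next whole unit.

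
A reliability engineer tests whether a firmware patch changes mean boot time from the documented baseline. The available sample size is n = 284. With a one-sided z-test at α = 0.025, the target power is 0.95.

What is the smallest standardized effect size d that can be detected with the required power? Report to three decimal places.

d ≈ 0.214

Need Φ(δ − 1.960) = 0.95, so δ = 1.960 + 1.645 = 3.605.
δ = d·√n ⇒ d = δ/√n = 3.605/√284 = 0.2139.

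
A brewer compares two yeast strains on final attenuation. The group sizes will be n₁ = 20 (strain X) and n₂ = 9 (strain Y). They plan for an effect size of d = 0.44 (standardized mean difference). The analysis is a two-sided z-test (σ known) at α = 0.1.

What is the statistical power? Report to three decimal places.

Power ≈ 0.295

Noncentrality parameter: δ = d / √(1/n₁ + 1/n₂) = 0.44 / √(1/20 + 1/9) = 1.0962
Critical value for a two-sided test at α = 0.1: z_{α/2} = 1.645.
Power = Φ(δ − 1.645) + Φ(−δ − 1.645) = Φ(-0.549) + Φ(-2.741) = 0.2916 + 0.0031 = 0.2947.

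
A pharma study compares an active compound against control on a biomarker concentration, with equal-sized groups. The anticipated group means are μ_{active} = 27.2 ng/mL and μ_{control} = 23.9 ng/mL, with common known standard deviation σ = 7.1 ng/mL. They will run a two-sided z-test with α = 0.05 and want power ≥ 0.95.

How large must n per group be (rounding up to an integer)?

Standardized effect: d = |μ_{active} − μ_{control}| / σ = |27.2 − 23.9| / 7.1 = 0.4648
For power 0.95 need Φ(δ − z_{0.025}) = 0.95, so δ = z_{0.025} + z_{0.05} = 1.960 + 1.645 = 3.605.
(Ignoring the negligible lower-tail rejection probability gives the usual closed-form inversion.)
δ = d·√(n/2) ⇒ n = 2(δ/d)² = 2 × (3.605 / 0.4648)² = 120.31.
Rounding up, n = 121 per group.

n = 121 per group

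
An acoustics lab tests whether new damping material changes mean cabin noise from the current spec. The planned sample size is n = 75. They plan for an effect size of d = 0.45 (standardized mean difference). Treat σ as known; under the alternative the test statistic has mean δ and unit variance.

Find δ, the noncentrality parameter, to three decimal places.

The noncentrality parameter scales effect size by the design's sample-size factor: δ = d·√n = 0.45 × √75 = 3.8971

δ ≈ 3.897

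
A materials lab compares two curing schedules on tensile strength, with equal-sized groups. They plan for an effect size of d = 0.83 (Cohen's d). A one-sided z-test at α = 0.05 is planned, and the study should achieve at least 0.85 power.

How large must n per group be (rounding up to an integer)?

Set Φ(δ − 1.645) = 0.85; then δ − 1.645 = Φ⁻¹(0.85) = 1.036, giving δ = 2.681.
δ = d·√(n/2) ⇒ n = 2(δ/d)² = 2 × (2.681 / 0.83)² = 20.87.
Rounding up, n = 21 per group.

n = 21 per group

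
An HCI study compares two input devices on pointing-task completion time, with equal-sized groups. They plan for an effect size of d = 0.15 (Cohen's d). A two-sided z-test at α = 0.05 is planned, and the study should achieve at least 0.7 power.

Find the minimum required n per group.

n = 549 per group

Set Φ(δ − 1.960) = 0.7; then δ − 1.960 = Φ⁻¹(0.7) = 0.524, giving δ = 2.484.
(For δ > 0 the lower-tail rejection region contributes negligibly to power, so the one-term inversion is standard.)
δ = d·√(n/2) ⇒ n = 2(δ/d)² = 2 × (2.484 / 0.15)² = 548.63.
Round up to the next whole unit.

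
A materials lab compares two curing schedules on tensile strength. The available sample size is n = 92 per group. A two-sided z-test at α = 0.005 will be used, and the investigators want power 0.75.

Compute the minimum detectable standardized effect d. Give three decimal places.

Required noncentrality: δ = z_{0.0025} + z_{0.25} = 2.807 + 0.674 = 3.482.
(The second rejection-region term Φ(−δ − z_{α/2}) is negligible and dropped.)
δ = d·√(n/2) ⇒ d = δ/√(n/2) = 3.482/√(92/2) = 0.5133.

d ≈ 0.513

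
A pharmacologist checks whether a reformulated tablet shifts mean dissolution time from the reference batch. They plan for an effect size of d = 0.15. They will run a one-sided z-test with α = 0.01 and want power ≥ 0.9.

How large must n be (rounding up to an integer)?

n = 579

For power 0.9 need Φ(δ − z_{0.01}) = 0.9, so δ = z_{0.01} + z_{0.10} = 2.326 + 1.282 = 3.608.
δ = d·√n ⇒ n = (δ/d)² = (3.608 / 0.15)² = 578.53.
Round up to the next whole unit.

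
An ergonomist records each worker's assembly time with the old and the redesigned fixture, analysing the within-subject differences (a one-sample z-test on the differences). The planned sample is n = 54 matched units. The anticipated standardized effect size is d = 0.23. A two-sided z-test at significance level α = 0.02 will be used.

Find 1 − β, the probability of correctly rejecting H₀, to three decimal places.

Power ≈ 0.262

Noncentrality parameter: δ = d·√n = 0.23 × √54 = 1.6901
Critical value for a two-sided test at α = 0.02: z_{α/2} = 2.326.
Power = Φ(δ − 2.326) + Φ(−δ − 2.326) = Φ(-0.636) + Φ(-4.016) = 0.2623 + 0.0000 = 0.2624.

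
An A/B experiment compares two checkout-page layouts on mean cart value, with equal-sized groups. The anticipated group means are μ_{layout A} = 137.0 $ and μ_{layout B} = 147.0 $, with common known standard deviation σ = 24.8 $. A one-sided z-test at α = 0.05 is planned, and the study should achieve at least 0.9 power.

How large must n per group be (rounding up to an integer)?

n = 106 per group

Standardized effect: d = |μ_{layout A} − μ_{layout B}| / σ = |137.0 − 147.0| / 24.8 = 0.4032
For power 0.9 need Φ(δ − z_{0.05}) = 0.9, so δ = z_{0.05} + z_{0.10} = 1.645 + 1.282 = 2.926.
δ = d·√(n/2) ⇒ n = 2(δ/d)² = 2 × (2.926 / 0.4032)² = 105.34.
Round up to the next whole unit.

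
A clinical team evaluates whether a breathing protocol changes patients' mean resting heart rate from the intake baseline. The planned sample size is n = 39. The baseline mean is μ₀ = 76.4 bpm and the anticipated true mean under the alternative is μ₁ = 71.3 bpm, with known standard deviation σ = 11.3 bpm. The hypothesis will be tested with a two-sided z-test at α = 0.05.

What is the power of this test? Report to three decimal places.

Power ≈ 0.805

Standardized effect: d = |μ₁ − μ₀| / σ = |71.3 − 76.4| / 11.3 = 0.4513
Noncentrality parameter: δ = d·√n = 0.4513 × √39 = 2.8185
Two-sided α = 0.05 → critical value z_{0.025} = 1.960.
Power = Φ(δ − 1.960) + Φ(−δ − 1.960) = Φ(0.859) + Φ(-4.779) = 0.8047 + 0.0000 = 0.8047.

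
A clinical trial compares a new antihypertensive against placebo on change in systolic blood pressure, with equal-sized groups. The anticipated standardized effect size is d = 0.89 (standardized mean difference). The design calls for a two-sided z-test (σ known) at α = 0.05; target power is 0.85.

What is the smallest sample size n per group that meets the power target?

For power 0.85 need Φ(δ − z_{0.025}) = 0.85, so δ = z_{0.025} + z_{0.15} = 1.960 + 1.036 = 2.996.
(The Φ(−δ − z_{α/2}) term is vanishingly small for δ > 0 and is dropped in the standard sample-size formula.)
δ = d·√(n/2) ⇒ n = 2(δ/d)² = 2 × (2.996 / 0.89)² = 22.67.
Rounding up, n = 23 per group.

n = 23 per group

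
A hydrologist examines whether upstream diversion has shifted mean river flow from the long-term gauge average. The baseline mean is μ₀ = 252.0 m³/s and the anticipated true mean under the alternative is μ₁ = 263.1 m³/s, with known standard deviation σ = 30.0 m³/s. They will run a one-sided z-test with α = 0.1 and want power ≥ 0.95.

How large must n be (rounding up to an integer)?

n = 63

Standardized effect: d = |μ₁ − μ₀| / σ = |263.1 − 252.0| / 30.0 = 0.3700
For power 0.95 need Φ(δ − z_{0.1}) = 0.95, so δ = z_{0.1} + z_{0.05} = 1.282 + 1.645 = 2.926.
δ = d·√n ⇒ n = (δ/d)² = (2.926 / 0.3700)² = 62.56.
Round up to the next whole unit.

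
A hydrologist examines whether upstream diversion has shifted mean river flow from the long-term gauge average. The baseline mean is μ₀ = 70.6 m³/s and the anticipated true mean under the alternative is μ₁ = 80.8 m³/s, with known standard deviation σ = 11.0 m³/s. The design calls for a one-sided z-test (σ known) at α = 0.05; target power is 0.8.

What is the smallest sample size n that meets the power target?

n = 8

Standardized effect: d = |μ₁ − μ₀| / σ = |80.8 − 70.6| / 11.0 = 0.9273
Set Φ(δ − 1.645) = 0.8; then δ − 1.645 = Φ⁻¹(0.8) = 0.842, giving δ = 2.486.
δ = d·√n ⇒ n = (δ/d)² = (2.486 / 0.9273)² = 7.19.
Rounding up, n = 8.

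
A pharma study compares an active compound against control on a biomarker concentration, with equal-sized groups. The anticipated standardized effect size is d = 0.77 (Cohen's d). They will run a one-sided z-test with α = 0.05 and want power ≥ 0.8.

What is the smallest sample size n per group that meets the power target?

n = 21 per group

For power 0.8 need Φ(δ − z_{0.05}) = 0.8, so δ = z_{0.05} + z_{0.20} = 1.645 + 0.842 = 2.486.
δ = d·√(n/2) ⇒ n = 2(δ/d)² = 2 × (2.486 / 0.77)² = 20.86.
Round up to the next whole unit.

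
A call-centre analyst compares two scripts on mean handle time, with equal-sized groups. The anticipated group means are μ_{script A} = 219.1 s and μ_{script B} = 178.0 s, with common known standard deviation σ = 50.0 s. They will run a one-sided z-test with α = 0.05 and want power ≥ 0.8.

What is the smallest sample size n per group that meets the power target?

Standardized effect: d = |μ_{script A} − μ_{script B}| / σ = |219.1 − 178.0| / 50.0 = 0.8220
Set Φ(δ − 1.645) = 0.8; then δ − 1.645 = Φ⁻¹(0.8) = 0.842, giving δ = 2.486.
δ = d·√(n/2) ⇒ n = 2(δ/d)² = 2 × (2.486 / 0.8220)² = 18.30.
Round up to the next whole unit.

n = 19 per group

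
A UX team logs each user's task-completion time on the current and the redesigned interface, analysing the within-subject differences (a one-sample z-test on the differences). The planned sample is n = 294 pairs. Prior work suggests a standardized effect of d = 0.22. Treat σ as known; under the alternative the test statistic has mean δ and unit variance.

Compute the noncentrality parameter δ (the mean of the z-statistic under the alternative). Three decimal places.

δ ≈ 3.772

The noncentrality parameter scales effect size by the design's sample-size factor: δ = d·√n = 0.22 × √294 = 3.7722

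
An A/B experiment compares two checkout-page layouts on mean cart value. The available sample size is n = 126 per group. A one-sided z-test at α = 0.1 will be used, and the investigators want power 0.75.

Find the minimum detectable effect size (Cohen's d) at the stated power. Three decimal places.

d ≈ 0.246

Need Φ(δ − 1.282) = 0.75, so δ = 1.282 + 0.674 = 1.956.
δ = d·√(n/2) ⇒ d = δ/√(n/2) = 1.956/√(126/2) = 0.2464.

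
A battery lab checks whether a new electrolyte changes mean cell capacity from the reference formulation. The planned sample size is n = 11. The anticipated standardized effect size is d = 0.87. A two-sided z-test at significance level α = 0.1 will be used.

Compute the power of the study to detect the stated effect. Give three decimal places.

Power ≈ 0.893

Noncentrality parameter: δ = d·√n = 0.87 × √11 = 2.8855
Two-sided α = 0.1 → critical value z_{0.05} = 1.645.
Power = Φ(δ − 1.645) + Φ(−δ − 1.645) = Φ(1.241) + Φ(-4.530) = 0.8926 + 0.0000 = 0.8926.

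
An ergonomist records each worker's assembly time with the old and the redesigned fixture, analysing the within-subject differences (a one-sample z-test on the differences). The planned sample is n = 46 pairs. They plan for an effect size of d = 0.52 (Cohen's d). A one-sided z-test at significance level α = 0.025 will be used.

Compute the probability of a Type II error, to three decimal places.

β ≈ 0.059

Noncentrality parameter: δ = d·√n = 0.52 × √46 = 3.5268
Critical value for a one-sided test at α = 0.025: z_α = 1.960.
Power = Φ(δ − 1.960) = Φ(1.567) = 0.9414.
Type II error: β = 1 − power = 1 − 0.9414 = 0.0586.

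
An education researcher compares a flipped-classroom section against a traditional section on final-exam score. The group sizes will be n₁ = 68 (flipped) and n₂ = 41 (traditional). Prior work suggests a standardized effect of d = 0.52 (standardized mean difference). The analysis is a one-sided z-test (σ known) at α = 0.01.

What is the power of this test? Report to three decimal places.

Noncentrality parameter: δ = d / √(1/n₁ + 1/n₂) = 0.52 / √(1/68 + 1/41) = 2.6299
Critical value for a one-sided test at α = 0.01: z_α = 2.326.
Power = P(Z > 2.326 − δ) = Φ(0.304) = 0.6193.

Power ≈ 0.619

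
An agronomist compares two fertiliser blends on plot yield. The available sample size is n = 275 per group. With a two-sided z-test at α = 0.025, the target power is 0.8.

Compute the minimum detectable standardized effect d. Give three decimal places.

Required noncentrality: δ = z_{0.0125} + z_{0.20} = 2.241 + 0.842 = 3.083.
(Lower-tail contribution to power is negligible for δ > 0.)
δ = d·√(n/2) ⇒ d = δ/√(n/2) = 3.083/√(275/2) = 0.2629.

d ≈ 0.263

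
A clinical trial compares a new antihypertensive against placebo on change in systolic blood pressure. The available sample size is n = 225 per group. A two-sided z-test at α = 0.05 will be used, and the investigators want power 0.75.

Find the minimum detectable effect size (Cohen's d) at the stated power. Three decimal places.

Need Φ(δ − 1.960) = 0.75, so δ = 1.960 + 0.674 = 2.634.
(Lower-tail contribution to power is negligible for δ > 0.)
δ = d·√(n/2) ⇒ d = δ/√(n/2) = 2.634/√(225/2) = 0.2484.

d ≈ 0.248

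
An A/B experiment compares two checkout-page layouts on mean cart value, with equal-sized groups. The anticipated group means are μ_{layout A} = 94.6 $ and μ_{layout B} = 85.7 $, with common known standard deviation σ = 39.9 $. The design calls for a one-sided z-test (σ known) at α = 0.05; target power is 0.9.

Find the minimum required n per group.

n = 345 per group

Standardized effect: d = |μ_{layout A} − μ_{layout B}| / σ = |94.6 − 85.7| / 39.9 = 0.2231
For power 0.9 need Φ(δ − z_{0.05}) = 0.9, so δ = z_{0.05} + z_{0.10} = 1.645 + 1.282 = 2.926.
δ = d·√(n/2) ⇒ n = 2(δ/d)² = 2 × (2.926 / 0.2231)² = 344.24.
Rounding up, n = 345 per group.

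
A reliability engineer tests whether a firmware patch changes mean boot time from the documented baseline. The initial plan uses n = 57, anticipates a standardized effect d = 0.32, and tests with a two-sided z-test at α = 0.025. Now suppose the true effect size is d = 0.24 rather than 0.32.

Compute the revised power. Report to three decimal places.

Power ≈ 0.334

With d = 0.24: δ = d·√n = 0.24 × √57 = 1.8120. Critical value z_{0.0125} = 2.241.
Revised power = Φ(δ − 2.241) + Φ(−δ − 2.241) = Φ(-0.429) + Φ(-4.053) = 0.3338 + 0.0000 = 0.3338.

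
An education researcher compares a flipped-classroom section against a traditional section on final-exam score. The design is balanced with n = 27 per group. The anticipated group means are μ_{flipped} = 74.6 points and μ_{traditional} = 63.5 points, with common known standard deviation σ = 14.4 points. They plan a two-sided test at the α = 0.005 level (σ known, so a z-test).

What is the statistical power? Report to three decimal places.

Standardized effect: d = |μ_{flipped} − μ_{traditional}| / σ = |74.6 − 63.5| / 14.4 = 0.7708
Noncentrality parameter: δ = d·√(n/2) = 0.7708 × √(27/2) = 2.8322
Critical value for a two-sided test at α = 0.005: z_{α/2} = 2.807.
Power = Φ(δ − 2.807) + Φ(−δ − 2.807) = Φ(0.025) + Φ(-5.639) = 0.5100 + 0.0000 = 0.5100.

Power ≈ 0.510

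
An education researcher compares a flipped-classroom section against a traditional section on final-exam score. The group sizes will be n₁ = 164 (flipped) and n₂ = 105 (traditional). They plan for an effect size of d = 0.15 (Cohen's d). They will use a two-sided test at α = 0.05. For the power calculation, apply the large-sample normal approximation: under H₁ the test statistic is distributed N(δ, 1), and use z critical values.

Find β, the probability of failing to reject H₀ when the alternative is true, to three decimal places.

Noncentrality parameter: δ = d / √(1/n₁ + 1/n₂) = 0.15 / √(1/164 + 1/105) = 1.2001
Critical value for a two-sided test at α = 0.05: z_{α/2} = 1.960.
Power = Φ(δ − 1.960) + Φ(−δ − 1.960) = Φ(-0.760) + Φ(-3.160) = 0.2237 + 0.0008 = 0.2245.
Type II error: β = 1 − power = 1 − 0.2245 = 0.7755.

β ≈ 0.776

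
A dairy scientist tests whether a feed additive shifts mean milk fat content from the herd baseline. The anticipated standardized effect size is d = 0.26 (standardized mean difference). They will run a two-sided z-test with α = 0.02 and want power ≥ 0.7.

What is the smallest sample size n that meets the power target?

Set Φ(δ − 2.326) = 0.7; then δ − 2.326 = Φ⁻¹(0.7) = 0.524, giving δ = 2.851.
(For δ > 0 the lower-tail rejection region contributes negligibly to power, so the one-term inversion is standard.)
δ = d·√n ⇒ n = (δ/d)² = (2.851 / 0.26)² = 120.22.
Rounding up, n = 121.

n = 121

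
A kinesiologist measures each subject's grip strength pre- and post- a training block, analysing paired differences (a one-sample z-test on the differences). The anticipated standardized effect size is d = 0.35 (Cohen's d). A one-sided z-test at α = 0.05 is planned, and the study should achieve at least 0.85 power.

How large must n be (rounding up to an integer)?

Set Φ(δ − 1.645) = 0.85; then δ − 1.645 = Φ⁻¹(0.85) = 1.036, giving δ = 2.681.
δ = d·√n ⇒ n = (δ/d)² = (2.681 / 0.35)² = 58.69.
Round up to the next whole unit.

n = 59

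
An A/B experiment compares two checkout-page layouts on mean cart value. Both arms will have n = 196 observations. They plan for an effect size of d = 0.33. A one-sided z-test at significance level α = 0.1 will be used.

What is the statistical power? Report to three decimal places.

Noncentrality parameter: δ = d·√(n/2) = 0.33 × √(196/2) = 3.2668
One-sided α = 0.1 → critical value z_{0.1} = 1.282.
Power = P(Z > 1.282 − δ) = Φ(1.985) = 0.9764.

Power ≈ 0.976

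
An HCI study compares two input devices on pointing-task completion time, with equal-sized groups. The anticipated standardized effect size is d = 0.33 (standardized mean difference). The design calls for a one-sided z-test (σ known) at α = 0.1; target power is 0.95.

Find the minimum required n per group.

Set Φ(δ − 1.282) = 0.95; then δ − 1.282 = Φ⁻¹(0.95) = 1.645, giving δ = 2.926.
δ = d·√(n/2) ⇒ n = 2(δ/d)² = 2 × (2.926 / 0.33)² = 157.28.
Round up to the next whole unit.

n = 158 per group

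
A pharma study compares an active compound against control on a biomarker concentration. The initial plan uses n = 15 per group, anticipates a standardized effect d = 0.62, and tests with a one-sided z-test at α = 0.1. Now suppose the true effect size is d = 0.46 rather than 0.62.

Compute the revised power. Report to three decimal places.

With d = 0.46: δ = d·√(n/2) = 0.46 × √(15/2) = 1.2598. Critical value z_{0.1} = 1.282.
Revised power = Φ(δ − 1.282) = Φ(-0.022) = 0.4913.

Power ≈ 0.491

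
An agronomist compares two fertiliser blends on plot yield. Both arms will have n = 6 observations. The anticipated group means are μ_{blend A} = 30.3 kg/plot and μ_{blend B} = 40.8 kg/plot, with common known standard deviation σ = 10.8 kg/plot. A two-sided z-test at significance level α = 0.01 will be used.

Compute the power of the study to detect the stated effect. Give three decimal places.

Standardized effect: d = |μ_{blend A} − μ_{blend B}| / σ = |30.3 − 40.8| / 10.8 = 0.9722
Noncentrality parameter: δ = d·√(n/2) = 0.9722 × √(6/2) = 1.6839
Critical value for a two-sided test at α = 0.01: z_{α/2} = 2.576.
Power = Φ(δ − 2.576) + Φ(−δ − 2.576) = Φ(-0.892) + Φ(-4.260) = 0.1862 + 0.0000 = 0.1862.

Power ≈ 0.186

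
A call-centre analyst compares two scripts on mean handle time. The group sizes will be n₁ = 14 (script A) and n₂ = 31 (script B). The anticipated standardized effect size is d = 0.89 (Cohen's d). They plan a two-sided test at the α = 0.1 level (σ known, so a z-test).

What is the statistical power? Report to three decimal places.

Noncentrality parameter: δ = d / √(1/n₁ + 1/n₂) = 0.89 / √(1/14 + 1/31) = 2.7639
Critical value for a two-sided test at α = 0.1: z_{α/2} = 1.645.
Power = Φ(δ − 1.645) + Φ(−δ − 1.645) = Φ(1.119) + Φ(-4.409) = 0.8684 + 0.0000 = 0.8685.

Power ≈ 0.868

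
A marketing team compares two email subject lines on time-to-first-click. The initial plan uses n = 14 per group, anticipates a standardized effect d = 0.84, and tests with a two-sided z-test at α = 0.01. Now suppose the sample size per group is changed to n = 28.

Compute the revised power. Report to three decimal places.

With n = 28 per group: δ = d·√(n/2) = 0.84 × √(28/2) = 3.1430. Critical value z_{0.005} = 2.576.
Revised power = Φ(δ − 2.576) + Φ(−δ − 2.576) = Φ(0.567) + Φ(-5.719) = 0.7147 + 0.0000 = 0.7147.

Power ≈ 0.715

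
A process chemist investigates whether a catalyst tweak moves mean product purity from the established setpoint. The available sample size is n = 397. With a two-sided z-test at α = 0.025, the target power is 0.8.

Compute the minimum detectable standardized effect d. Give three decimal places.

Need Φ(δ − 2.241) = 0.8, so δ = 2.241 + 0.842 = 3.083.
(The second rejection-region term Φ(−δ − z_{α/2}) is negligible and dropped.)
δ = d·√n ⇒ d = δ/√n = 3.083/√397 = 0.1547.

d ≈ 0.155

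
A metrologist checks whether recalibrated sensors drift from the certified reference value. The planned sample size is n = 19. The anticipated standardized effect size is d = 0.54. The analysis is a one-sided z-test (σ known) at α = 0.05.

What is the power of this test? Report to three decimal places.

Noncentrality parameter: δ = d·√n = 0.54 × √19 = 2.3538
One-sided α = 0.05 → critical value z_{0.05} = 1.645.
Power = Φ(δ − 1.645) = Φ(0.709) = 0.7608.

Power ≈ 0.761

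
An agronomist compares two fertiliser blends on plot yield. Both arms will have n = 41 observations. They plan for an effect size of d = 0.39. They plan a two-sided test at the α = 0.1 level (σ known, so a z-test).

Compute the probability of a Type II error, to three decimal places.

Noncentrality parameter: δ = d·√(n/2) = 0.39 × √(41/2) = 1.7658
Two-sided α = 0.1 → critical value z_{0.05} = 1.645.
Power = Φ(δ − 1.645) + Φ(−δ − 1.645) = Φ(0.121) + Φ(-3.411) = 0.5481 + 0.0003 = 0.5485.
Type II error: β = 1 − power = 1 − 0.5485 = 0.4515.

β ≈ 0.452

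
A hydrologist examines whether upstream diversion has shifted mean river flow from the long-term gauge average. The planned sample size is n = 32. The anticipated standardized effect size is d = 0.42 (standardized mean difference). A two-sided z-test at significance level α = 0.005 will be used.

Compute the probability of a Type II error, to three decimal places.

β ≈ 0.667

Noncentrality parameter: δ = d·√n = 0.42 × √32 = 2.3759
Critical value for a two-sided test at α = 0.005: z_{α/2} = 2.807.
Power = Φ(δ − 2.807) + Φ(−δ − 2.807) = Φ(-0.431) + Φ(-5.183) = 0.3332 + 0.0000 = 0.3332.
Type II error: β = 1 − power = 1 − 0.3332 = 0.6668.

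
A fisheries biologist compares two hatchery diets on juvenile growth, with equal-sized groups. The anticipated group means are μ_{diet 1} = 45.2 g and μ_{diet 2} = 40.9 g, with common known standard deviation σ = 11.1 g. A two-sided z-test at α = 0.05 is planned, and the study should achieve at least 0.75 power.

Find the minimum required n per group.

Standardized effect: d = |μ_{diet 1} − μ_{diet 2}| / σ = |45.2 − 40.9| / 11.1 = 0.3874
For power 0.75 need Φ(δ − z_{0.025}) = 0.75, so δ = z_{0.025} + z_{0.25} = 1.960 + 0.674 = 2.634.
(The Φ(−δ − z_{α/2}) term is vanishingly small for δ > 0 and is dropped in the standard sample-size formula.)
δ = d·√(n/2) ⇒ n = 2(δ/d)² = 2 × (2.634 / 0.3874)² = 92.50.
Round up to the next whole unit.

n = 93 per group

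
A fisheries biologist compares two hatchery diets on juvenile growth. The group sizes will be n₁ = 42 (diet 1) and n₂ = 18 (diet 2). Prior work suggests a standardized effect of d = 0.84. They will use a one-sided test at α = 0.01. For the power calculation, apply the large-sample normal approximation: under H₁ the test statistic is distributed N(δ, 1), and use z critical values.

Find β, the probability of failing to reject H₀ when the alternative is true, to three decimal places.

β ≈ 0.256

Noncentrality parameter: δ = d / √(1/n₁ + 1/n₂) = 0.84 / √(1/42 + 1/18) = 2.9817
Critical value for a one-sided test at α = 0.01: z_α = 2.326.
Power = P(Z > 2.326 − δ) = Φ(0.655) = 0.7439.
Type II error: β = 1 − power = 1 − 0.7439 = 0.2561.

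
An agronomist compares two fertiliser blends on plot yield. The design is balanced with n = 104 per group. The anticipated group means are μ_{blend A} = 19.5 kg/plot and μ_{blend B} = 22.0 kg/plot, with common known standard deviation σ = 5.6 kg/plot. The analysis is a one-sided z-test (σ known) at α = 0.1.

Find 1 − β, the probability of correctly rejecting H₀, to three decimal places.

Standardized effect: d = |μ_{blend A} − μ_{blend B}| / σ = |19.5 − 22.0| / 5.6 = 0.4464
Noncentrality parameter: δ = d·√(n/2) = 0.4464 × √(104/2) = 3.2192
Critical value for a one-sided test at α = 0.1: z_α = 1.282.
Power = P(Z > 1.282 − δ) = Φ(1.938) = 0.9737.

Power ≈ 0.974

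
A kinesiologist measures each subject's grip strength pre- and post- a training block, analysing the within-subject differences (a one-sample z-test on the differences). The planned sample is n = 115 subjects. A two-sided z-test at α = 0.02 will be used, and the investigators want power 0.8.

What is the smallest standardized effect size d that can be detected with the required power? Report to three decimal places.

d ≈ 0.295

Required noncentrality: δ = z_{0.01} + z_{0.20} = 2.326 + 0.842 = 3.168.
(The second rejection-region term Φ(−δ − z_{α/2}) is negligible and dropped.)
δ = d·√n ⇒ d = δ/√n = 3.168/√115 = 0.2954.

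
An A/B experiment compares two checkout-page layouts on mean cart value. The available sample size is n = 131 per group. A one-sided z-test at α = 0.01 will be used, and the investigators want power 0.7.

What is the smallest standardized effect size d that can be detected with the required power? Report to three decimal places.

d ≈ 0.352

Need Φ(δ − 2.326) = 0.7, so δ = 2.326 + 0.524 = 2.851.
δ = d·√(n/2) ⇒ d = δ/√(n/2) = 2.851/√(131/2) = 0.3522.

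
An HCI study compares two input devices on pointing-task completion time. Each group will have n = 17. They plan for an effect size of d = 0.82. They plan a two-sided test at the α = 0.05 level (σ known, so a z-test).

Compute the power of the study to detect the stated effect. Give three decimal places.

Noncentrality parameter: δ = d·√(n/2) = 0.82 × √(17/2) = 2.3907
Critical value for a two-sided test at α = 0.05: z_{α/2} = 1.960.
Power = Φ(δ − 1.960) + Φ(−δ − 1.960) = Φ(0.431) + Φ(-4.351) = 0.6667 + 0.0000 = 0.6667.

Power ≈ 0.667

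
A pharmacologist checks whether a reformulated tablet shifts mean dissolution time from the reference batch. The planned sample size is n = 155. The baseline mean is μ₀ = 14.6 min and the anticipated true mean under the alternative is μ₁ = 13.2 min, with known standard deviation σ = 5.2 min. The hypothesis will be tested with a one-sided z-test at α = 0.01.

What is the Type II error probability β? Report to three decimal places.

Standardized effect: d = |μ₁ − μ₀| / σ = |13.2 − 14.6| / 5.2 = 0.2692
Noncentrality parameter: δ = d·√n = 0.2692 × √155 = 3.3519
Critical value for a one-sided test at α = 0.01: z_α = 2.326.
Power = Φ(δ − 2.326) = Φ(1.026) = 0.8474.
Type II error: β = 1 − power = 1 − 0.8474 = 0.1526.

β ≈ 0.153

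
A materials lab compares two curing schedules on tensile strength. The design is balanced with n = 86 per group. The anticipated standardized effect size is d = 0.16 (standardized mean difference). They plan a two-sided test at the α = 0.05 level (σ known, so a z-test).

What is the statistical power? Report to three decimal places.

Noncentrality parameter: δ = d·√(n/2) = 0.16 × √(86/2) = 1.0492
Critical value for a two-sided test at α = 0.05: z_{α/2} = 1.960.
Power = Φ(δ − 1.960) + Φ(−δ − 1.960) = Φ(-0.911) + Φ(-3.009) = 0.1812 + 0.0013 = 0.1825.

Power ≈ 0.183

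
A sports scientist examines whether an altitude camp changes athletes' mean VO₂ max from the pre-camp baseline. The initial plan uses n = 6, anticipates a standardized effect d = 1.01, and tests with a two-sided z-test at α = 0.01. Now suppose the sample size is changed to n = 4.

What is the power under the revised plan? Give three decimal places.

With n = 4: δ = d·√n = 1.01 × √4 = 2.0200. Critical value z_{0.005} = 2.576.
Revised power = Φ(δ − 2.576) + Φ(−δ − 2.576) = Φ(-0.556) + Φ(-4.596) = 0.2892 + 0.0000 = 0.2892.

Power ≈ 0.289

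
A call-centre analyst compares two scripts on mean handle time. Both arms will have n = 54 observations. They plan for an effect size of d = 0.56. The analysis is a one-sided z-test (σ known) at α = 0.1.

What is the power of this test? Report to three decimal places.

Noncentrality parameter: δ = d·√(n/2) = 0.56 × √(54/2) = 2.9098
Critical value for a one-sided test at α = 0.1: z_α = 1.282.
Power = Φ(δ − 1.282) = Φ(1.628) = 0.9483.

Power ≈ 0.948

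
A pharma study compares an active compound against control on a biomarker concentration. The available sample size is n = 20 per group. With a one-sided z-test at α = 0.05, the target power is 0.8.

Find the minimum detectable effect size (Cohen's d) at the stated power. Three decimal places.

d ≈ 0.786

Required noncentrality: δ = z_{0.05} + z_{0.20} = 1.645 + 0.842 = 2.486.
δ = d·√(n/2) ⇒ d = δ/√(n/2) = 2.486/√(20/2) = 0.7863.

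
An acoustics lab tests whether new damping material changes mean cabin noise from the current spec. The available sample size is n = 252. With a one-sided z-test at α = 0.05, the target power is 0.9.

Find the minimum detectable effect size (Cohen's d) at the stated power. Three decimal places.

Need Φ(δ − 1.645) = 0.9, so δ = 1.645 + 1.282 = 2.926.
δ = d·√n ⇒ d = δ/√n = 2.926/√252 = 0.1843.

d ≈ 0.184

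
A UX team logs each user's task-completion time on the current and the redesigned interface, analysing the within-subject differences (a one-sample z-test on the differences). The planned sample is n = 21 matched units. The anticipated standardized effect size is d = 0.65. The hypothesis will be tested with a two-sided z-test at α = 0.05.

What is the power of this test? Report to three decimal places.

Power ≈ 0.846

Noncentrality parameter: λ = d·√n = 0.65 × √21 = 2.9787
Two-sided α = 0.05 → critical value z_{0.025} = 1.960.
Power = Φ(λ − 1.960) + Φ(−λ − 1.960) = Φ(1.019) + Φ(-4.939) = 0.8458 + 0.0000 = 0.8458.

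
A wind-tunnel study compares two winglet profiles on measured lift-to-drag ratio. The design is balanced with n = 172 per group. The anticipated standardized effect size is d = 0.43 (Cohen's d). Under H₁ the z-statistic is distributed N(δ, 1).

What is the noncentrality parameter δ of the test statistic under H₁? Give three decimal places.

δ ≈ 3.988

The noncentrality parameter scales effect size by the design's sample-size factor: δ = d·√(n/2) = 0.43 × √(172/2) = 3.9877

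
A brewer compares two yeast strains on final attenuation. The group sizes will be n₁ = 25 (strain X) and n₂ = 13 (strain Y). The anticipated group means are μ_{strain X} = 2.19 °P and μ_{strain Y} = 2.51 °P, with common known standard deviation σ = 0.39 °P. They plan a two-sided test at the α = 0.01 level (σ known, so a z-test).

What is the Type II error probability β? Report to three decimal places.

β ≈ 0.570

Standardized effect: d = |μ_{strain X} − μ_{strain Y}| / σ = |2.19 − 2.51| / 0.39 = 0.8205
Noncentrality parameter: δ = d / √(1/n₁ + 1/n₂) = 0.8205 / √(1/25 + 1/13) = 2.3996
Critical value for a two-sided test at α = 0.01: z_{α/2} = 2.576.
Power = Φ(δ − 2.576) + Φ(−δ − 2.576) = Φ(-0.176) + Φ(-4.975) = 0.4300 + 0.0000 = 0.4300.
Type II error: β = 1 − power = 1 − 0.4300 = 0.5700.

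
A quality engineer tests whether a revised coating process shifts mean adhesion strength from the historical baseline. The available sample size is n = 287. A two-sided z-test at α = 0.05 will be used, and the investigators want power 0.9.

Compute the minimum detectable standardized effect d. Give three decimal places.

d ≈ 0.191

Need Φ(δ − 1.960) = 0.9, so δ = 1.960 + 1.282 = 3.242.
(The second rejection-region term Φ(−δ − z_{α/2}) is negligible and dropped.)
δ = d·√n ⇒ d = δ/√n = 3.242/√287 = 0.1913.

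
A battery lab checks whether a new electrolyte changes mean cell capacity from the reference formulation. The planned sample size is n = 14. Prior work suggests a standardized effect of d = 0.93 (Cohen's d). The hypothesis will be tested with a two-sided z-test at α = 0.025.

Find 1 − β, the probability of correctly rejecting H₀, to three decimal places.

Noncentrality parameter: δ = d·√n = 0.93 × √14 = 3.4797
Critical value for a two-sided test at α = 0.025: z_{α/2} = 2.241.
Power = Φ(δ − 2.241) + Φ(−δ − 2.241) = Φ(1.238) + Φ(-5.721) = 0.8922 + 0.0000 = 0.8922.

Power ≈ 0.892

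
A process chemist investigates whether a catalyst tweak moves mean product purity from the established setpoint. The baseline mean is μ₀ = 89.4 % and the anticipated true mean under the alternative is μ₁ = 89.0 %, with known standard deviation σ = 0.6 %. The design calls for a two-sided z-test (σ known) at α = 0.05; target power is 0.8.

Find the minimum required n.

n = 18

Standardized effect: d = |μ₁ − μ₀| / σ = |89.0 − 89.4| / 0.6 = 0.6667
Set Φ(δ − 1.960) = 0.8; then δ − 1.960 = Φ⁻¹(0.8) = 0.842, giving δ = 2.802.
(The Φ(−δ − z_{α/2}) term is vanishingly small for δ > 0 and is dropped in the standard sample-size formula.)
δ = d·√n ⇒ n = (δ/d)² = (2.802 / 0.6667)² = 17.66.
Rounding up, n = 18.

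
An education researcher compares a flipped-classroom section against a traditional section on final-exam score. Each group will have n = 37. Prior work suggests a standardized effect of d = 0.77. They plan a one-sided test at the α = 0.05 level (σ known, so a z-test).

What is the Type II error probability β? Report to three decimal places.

β ≈ 0.048

Noncentrality parameter: δ = d·√(n/2) = 0.77 × √(37/2) = 3.3119
One-sided α = 0.05 → critical value z_{0.05} = 1.645.
Power = Φ(δ − 1.645) = Φ(1.667) = 0.9522.
Type II error: β = 1 − power = 1 − 0.9522 = 0.0478.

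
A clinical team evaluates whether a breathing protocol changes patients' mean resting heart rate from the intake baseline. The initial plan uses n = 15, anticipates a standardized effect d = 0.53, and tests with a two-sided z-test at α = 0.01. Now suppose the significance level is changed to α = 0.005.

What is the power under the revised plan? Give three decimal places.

Power ≈ 0.225

δ = d·√n = 0.53 × √15 = 2.0527 (unchanged). New critical value: z_{0.0025} = 2.807.
Revised power = Φ(δ − 2.807) + Φ(−δ − 2.807) = Φ(-0.754) + Φ(-4.860) = 0.2253 + 0.0000 = 0.2253.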